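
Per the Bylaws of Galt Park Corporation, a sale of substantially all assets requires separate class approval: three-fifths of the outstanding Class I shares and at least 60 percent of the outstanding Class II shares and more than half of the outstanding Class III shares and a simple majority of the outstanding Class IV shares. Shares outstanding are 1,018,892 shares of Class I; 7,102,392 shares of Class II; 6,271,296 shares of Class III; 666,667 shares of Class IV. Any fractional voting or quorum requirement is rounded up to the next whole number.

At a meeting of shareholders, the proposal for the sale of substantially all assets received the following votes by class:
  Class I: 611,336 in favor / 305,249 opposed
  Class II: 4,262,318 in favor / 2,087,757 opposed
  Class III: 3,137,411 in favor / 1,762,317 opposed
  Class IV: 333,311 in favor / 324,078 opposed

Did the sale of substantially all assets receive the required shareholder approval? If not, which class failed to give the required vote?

Class I: 3/5 of 1018892 = 611335.20, rounded up to 611336; 611,336 required, 611,336 in favor — approved.
Class II: 3/5 of 7102392 = 4261435.20, rounded up to 4261436; 4,261,436 required, 4,262,318 in favor — approved.
Class III: a majority of 6271296 is 3135649; 3,135,649 required, 3,137,411 in favor — approved.
Class IV: a majority of 666667 is 333334; 333,334 required, 333,311 in favor — not approved.

Not approved — the Class IV shares did not give the required vote.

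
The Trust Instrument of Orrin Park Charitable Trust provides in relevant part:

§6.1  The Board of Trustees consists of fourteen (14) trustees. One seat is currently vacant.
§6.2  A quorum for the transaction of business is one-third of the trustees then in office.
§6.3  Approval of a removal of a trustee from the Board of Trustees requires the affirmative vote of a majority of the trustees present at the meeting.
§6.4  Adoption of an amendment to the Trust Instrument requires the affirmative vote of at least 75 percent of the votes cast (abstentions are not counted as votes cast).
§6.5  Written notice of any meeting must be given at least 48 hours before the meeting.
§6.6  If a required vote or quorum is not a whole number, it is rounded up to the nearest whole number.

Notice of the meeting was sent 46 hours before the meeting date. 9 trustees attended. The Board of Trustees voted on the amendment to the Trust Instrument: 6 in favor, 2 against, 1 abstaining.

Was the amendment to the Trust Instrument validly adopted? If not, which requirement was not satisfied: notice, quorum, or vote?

Notice: 46 hours given; 48 required (46 < 48). Not satisfied.
Quorum: 9 present; quorum is 5. Satisfied.
Vote: the amendment to the Trust Instrument requires three-fourths of the votes cast (9 present − 1 abstaining = 8). 3/4 of 8 = 6, so 6 affirmative votes are needed; 6 voted in favor. Satisfied.

Invalid — notice requirement not satisfied.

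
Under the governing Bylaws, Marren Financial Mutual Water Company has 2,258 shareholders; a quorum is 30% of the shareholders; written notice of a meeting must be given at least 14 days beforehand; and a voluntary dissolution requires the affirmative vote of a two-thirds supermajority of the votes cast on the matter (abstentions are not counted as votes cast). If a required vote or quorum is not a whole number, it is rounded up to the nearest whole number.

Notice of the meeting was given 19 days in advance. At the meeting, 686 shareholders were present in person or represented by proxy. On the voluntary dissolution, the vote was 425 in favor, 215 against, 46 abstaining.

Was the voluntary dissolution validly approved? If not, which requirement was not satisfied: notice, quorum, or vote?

Invalid — vote requirement not satisfied.

Notice: 19 days given; 14 required. Satisfied.
Quorum: 30% of 2,258 = 677.40, rounded up to 678; 686 present. Satisfied.
Vote: requires two-thirds of the votes cast (686 − 46 abstaining = 640); 2/3 of 640 = 426.67, rounded up to 427, so 427 needed; 425 in favor. Not satisfied.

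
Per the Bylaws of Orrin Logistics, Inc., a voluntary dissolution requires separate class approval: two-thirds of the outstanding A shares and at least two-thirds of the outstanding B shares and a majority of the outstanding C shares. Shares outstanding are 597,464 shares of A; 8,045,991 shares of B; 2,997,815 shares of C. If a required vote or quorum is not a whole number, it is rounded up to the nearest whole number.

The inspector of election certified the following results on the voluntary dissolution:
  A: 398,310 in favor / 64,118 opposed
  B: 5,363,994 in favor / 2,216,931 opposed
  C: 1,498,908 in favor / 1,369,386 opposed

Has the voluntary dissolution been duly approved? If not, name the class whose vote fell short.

A: 2/3 of 597464 = 398309.33, rounded up to 398310; 398,310 required, 398,310 in favor — approved.
B: 2/3 of 8045991 = 5363994; 5,363,994 required, 5,363,994 in favor — approved.
C: a majority of 2997815 is 1498908; 1,498,908 required, 1,498,908 in favor — approved.

Approved — every class gave the required vote.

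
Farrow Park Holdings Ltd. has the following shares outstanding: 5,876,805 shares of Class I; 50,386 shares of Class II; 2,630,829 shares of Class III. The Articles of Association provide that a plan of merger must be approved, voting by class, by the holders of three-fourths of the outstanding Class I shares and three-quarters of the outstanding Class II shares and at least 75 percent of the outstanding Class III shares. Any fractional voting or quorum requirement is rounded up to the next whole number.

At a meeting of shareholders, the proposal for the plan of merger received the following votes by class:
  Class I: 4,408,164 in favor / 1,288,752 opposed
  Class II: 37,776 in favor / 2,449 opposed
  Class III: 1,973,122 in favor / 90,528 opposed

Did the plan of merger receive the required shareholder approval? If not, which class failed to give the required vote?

Not approved — the Class II shares did not give the required vote.

Class I: 3/4 of 5876805 = 4407603.75, rounded up to 4407604; 4,407,604 required, 4,408,164 in favor — approved.
Class II: 3/4 of 50386 = 37789.50, rounded up to 37790; 37,790 required, 37,776 in favor — not approved.
Class III: 3/4 of 2630829 = 1973121.75, rounded up to 1973122; 1,973,122 required, 1,973,122 in favor — approved.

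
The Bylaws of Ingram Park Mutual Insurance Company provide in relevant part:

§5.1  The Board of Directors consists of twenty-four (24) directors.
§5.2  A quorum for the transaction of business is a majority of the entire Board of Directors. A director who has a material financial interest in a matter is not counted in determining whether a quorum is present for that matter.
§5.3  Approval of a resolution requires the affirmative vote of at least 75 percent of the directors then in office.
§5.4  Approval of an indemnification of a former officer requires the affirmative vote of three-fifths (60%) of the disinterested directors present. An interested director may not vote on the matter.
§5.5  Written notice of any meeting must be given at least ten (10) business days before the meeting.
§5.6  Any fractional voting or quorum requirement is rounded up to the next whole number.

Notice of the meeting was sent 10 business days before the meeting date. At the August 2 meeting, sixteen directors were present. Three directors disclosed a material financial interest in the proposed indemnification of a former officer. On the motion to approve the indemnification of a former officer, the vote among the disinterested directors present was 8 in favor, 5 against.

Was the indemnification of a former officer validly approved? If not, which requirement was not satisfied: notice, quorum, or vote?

Notice: 10 business days given; 10 required (10 ≥ 10). Satisfied.
Quorum: 16 present, but the 3 interested directors do not count, leaving 13. Quorum is 13. Satisfied.
Vote: the indemnification of a former officer requires three-fifths of the disinterested directors present (16 − 3 = 13). 3/5 of 13 = 7.80, rounded up to 8, so 8 affirmative votes are needed; 8 voted in favor. Satisfied.

Valid — all requirements satisfied.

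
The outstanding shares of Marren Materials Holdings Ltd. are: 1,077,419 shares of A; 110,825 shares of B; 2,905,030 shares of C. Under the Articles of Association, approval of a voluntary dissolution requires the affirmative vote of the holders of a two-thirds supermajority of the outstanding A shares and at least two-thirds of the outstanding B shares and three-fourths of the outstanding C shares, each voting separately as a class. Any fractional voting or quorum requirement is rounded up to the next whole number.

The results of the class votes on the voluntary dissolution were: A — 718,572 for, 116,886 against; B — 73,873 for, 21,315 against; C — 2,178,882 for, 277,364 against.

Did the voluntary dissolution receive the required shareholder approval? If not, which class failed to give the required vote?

Not approved — the B shares did not give the required vote.

A: 2/3 of 1077419 = 718279.33, rounded up to 718280; 718,280 required, 718,572 in favor — approved.
B: 2/3 of 110825 = 73883.33, rounded up to 73884; 73,884 required, 73,873 in favor — not approved.
C: 3/4 of 2905030 = 2178772.50, rounded up to 2178773; 2,178,773 required, 2,178,882 in favor — approved.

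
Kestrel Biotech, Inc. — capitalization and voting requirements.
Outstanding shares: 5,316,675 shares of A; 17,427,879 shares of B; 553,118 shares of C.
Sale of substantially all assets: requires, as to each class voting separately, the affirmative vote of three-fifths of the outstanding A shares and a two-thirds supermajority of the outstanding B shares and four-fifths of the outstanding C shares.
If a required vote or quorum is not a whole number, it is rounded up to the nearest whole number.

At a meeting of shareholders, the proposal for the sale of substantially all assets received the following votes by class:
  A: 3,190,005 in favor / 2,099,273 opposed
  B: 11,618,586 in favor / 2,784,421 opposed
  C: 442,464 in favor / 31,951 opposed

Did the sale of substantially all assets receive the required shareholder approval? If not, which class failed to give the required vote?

Not approved — the C shares did not give the required vote.

A: 3/5 of 5316675 = 3190005; 3,190,005 required, 3,190,005 in favor — approved.
B: 2/3 of 17427879 = 11618586; 11,618,586 required, 11,618,586 in favor — approved.
C: 4/5 of 553118 = 442494.40, rounded up to 442495; 442,495 required, 442,464 in favor — not approved.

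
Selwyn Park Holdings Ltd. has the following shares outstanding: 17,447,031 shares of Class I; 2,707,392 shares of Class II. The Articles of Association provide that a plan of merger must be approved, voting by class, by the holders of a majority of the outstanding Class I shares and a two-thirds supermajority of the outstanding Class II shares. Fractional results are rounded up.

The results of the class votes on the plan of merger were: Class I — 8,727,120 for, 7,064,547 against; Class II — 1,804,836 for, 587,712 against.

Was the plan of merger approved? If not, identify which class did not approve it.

Not approved — the Class II shares did not give the required vote.

Class I: a majority of 17447031 is 8723516; 8,723,516 required, 8,727,120 in favor — approved.
Class II: 2/3 of 2707392 = 1804928; 1,804,928 required, 1,804,836 in favor — not approved.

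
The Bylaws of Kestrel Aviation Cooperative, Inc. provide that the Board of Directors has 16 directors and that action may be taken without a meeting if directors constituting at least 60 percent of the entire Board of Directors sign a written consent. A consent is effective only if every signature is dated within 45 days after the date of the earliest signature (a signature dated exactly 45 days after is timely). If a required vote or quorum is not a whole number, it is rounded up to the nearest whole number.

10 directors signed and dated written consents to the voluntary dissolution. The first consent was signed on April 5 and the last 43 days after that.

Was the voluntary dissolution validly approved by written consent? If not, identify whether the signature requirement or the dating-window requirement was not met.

Effective — both the signature and dating-window requirements are satisfied.

Signatures required: at least 60 percent of 16 — 3/5 of 16 = 9.60, rounded up to 10, so 10 needed; 10 signed. Sufficient.
Dating window: the latest signature is 43 days after the earliest; the limit is 45 days. Within the window.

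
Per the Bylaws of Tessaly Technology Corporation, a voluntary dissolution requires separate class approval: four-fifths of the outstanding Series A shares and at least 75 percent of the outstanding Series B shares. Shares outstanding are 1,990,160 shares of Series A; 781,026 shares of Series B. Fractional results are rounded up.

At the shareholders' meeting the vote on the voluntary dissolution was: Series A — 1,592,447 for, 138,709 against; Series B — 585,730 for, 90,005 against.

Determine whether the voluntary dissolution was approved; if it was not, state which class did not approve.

Series A: 4/5 of 1990160 = 1592128; 1,592,128 required, 1,592,447 in favor — approved.
Series B: 3/4 of 781026 = 585769.50, rounded up to 585770; 585,770 required, 585,730 in favor — not approved.

Not approved — the Series B shares did not give the required vote.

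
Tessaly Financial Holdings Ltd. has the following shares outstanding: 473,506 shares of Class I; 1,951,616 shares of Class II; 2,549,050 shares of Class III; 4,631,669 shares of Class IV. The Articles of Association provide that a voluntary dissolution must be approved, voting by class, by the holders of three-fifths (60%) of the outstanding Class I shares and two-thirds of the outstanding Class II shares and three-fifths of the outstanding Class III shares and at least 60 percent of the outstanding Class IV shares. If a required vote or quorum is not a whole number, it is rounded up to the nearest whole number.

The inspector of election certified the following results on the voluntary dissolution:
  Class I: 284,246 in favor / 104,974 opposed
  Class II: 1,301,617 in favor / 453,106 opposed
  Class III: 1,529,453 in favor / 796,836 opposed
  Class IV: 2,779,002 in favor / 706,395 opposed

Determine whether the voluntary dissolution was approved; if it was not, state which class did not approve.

Approved — every class gave the required vote.

Class I: 3/5 of 473506 = 284103.60, rounded up to 284104; 284,104 required, 284,246 in favor — approved.
Class II: 2/3 of 1951616 = 1301077.33, rounded up to 1301078; 1,301,078 required, 1,301,617 in favor — approved.
Class III: 3/5 of 2549050 = 1529430; 1,529,430 required, 1,529,453 in favor — approved.
Class IV: 3/5 of 4631669 = 2779001.40, rounded up to 2779002; 2,779,002 required, 2,779,002 in favor — approved.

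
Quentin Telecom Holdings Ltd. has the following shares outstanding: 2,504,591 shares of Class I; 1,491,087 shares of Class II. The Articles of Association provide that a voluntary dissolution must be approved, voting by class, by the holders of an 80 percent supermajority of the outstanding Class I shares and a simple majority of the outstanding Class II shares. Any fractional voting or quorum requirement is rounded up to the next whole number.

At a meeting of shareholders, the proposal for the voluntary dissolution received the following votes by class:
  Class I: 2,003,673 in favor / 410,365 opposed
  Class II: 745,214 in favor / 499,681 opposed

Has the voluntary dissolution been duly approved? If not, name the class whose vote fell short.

Class I: 4/5 of 2504591 = 2003672.80, rounded up to 2003673; 2,003,673 required, 2,003,673 in favor — approved.
Class II: a majority of 1491087 is 745544; 745,544 required, 745,214 in favor — not approved.

Not approved — the Class II shares did not give the required vote.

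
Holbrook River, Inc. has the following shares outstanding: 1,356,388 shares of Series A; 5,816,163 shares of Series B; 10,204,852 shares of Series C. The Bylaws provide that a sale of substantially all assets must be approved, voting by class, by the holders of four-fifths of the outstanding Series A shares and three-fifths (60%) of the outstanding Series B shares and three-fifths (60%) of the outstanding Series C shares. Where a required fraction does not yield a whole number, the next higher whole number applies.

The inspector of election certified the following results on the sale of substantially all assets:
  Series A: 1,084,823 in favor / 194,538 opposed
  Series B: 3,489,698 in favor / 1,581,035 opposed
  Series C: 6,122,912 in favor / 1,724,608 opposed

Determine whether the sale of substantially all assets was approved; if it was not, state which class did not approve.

Not approved — the Series A shares did not give the required vote.

Series A: 4/5 of 1356388 = 1085110.40, rounded up to 1085111; 1,085,111 required, 1,084,823 in favor — not approved.
Series B: 3/5 of 5816163 = 3489697.80, rounded up to 3489698; 3,489,698 required, 3,489,698 in favor — approved.
Series C: 3/5 of 10204852 = 6122911.20, rounded up to 6122912; 6,122,912 required, 6,122,912 in favor — approved.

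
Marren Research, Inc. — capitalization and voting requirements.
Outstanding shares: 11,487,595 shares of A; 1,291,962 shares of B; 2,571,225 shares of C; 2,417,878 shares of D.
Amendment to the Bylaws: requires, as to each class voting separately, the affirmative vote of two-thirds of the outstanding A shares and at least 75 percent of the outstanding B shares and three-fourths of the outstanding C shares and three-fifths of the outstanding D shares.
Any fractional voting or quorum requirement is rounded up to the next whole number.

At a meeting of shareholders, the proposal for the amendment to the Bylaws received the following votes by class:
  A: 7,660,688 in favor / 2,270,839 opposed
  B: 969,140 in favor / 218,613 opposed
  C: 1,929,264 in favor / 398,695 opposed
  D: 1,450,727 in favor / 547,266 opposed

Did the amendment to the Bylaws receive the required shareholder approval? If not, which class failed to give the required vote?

A: 2/3 of 11487595 = 7658396.67, rounded up to 7658397; 7,658,397 required, 7,660,688 in favor — approved.
B: 3/4 of 1291962 = 968971.50, rounded up to 968972; 968,972 required, 969,140 in favor — approved.
C: 3/4 of 2571225 = 1928418.75, rounded up to 1928419; 1,928,419 required, 1,929,264 in favor — approved.
D: 3/5 of 2417878 = 1450726.80, rounded up to 1450727; 1,450,727 required, 1,450,727 in favor — approved.

Approved — every class gave the required vote.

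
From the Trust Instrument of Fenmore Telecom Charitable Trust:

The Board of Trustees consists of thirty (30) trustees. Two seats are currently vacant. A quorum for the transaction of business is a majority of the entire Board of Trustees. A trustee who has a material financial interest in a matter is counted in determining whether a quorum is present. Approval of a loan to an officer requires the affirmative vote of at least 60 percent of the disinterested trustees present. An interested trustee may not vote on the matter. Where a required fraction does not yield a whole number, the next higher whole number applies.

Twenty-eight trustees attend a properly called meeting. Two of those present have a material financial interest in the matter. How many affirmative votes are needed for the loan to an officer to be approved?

The loan to an officer requires three-fifths of the disinterested trustees present (28 − 2 = 26).
3/5 of 26 = 15.60, rounded up to 16.

16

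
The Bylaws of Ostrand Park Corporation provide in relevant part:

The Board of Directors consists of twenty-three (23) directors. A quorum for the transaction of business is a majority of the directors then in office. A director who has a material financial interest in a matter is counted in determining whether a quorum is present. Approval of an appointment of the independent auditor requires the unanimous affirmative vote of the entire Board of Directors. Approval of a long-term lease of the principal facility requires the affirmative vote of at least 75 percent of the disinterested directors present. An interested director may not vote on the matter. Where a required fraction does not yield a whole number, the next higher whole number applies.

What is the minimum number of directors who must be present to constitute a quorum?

12

A majority of 23 is 12.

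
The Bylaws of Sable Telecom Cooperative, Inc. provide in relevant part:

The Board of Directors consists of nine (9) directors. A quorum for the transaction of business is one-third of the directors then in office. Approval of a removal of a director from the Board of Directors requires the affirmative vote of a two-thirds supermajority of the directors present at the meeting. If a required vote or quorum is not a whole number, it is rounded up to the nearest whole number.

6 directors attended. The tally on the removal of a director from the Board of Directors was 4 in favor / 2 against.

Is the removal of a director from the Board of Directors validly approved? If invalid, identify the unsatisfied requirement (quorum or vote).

Valid — all requirements satisfied.

Quorum: 6 present; quorum is 3. Satisfied.
Vote: the removal of a director from the Board of Directors requires two-thirds of the directors present (6). 2/3 of 6 = 4, so 4 affirmative votes are needed; 4 voted in favor. Satisfied.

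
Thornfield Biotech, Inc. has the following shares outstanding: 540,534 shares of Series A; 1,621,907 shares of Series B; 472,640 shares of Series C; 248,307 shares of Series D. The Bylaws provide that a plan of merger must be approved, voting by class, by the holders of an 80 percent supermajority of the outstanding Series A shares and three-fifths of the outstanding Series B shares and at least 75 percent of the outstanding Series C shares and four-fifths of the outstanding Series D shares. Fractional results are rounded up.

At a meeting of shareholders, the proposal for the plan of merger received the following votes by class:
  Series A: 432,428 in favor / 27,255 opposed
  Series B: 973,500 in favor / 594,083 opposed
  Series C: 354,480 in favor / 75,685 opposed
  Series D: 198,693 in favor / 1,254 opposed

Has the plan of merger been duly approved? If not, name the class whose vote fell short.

Approved — every class gave the required vote.

Series A: 4/5 of 540534 = 432427.20, rounded up to 432428; 432,428 required, 432,428 in favor — approved.
Series B: 3/5 of 1621907 = 973144.20, rounded up to 973145; 973,145 required, 973,500 in favor — approved.
Series C: 3/4 of 472640 = 354480; 354,480 required, 354,480 in favor — approved.
Series D: 4/5 of 248307 = 198645.60, rounded up to 198646; 198,646 required, 198,693 in favor — approved.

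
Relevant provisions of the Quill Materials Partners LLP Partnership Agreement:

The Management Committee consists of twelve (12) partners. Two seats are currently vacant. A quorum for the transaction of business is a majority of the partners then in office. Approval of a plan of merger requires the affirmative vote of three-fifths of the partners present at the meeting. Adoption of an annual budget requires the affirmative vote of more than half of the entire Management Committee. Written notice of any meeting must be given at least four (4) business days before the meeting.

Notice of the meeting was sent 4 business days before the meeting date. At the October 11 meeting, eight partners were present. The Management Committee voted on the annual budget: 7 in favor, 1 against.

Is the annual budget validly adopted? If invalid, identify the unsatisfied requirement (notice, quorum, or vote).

Notice: 4 business days given; 4 required (4 ≥ 4). Satisfied.
Quorum: 8 present; quorum is 6. Satisfied.
Vote: the annual budget requires a majority of the entire Management Committee (12). A majority of 12 is 7, so 7 affirmative votes are needed; 7 voted in favor. Satisfied.

Valid — all requirements satisfied.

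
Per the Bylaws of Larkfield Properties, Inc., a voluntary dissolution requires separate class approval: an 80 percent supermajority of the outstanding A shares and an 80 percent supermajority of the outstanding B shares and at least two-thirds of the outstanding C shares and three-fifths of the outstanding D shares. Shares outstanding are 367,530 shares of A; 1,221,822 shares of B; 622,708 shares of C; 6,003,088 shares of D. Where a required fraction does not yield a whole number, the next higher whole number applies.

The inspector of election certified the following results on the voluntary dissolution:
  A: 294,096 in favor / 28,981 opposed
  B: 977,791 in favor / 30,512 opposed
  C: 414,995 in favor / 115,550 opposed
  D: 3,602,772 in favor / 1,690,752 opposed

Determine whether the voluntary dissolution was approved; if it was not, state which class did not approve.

Not approved — the C shares did not give the required vote.

A: 4/5 of 367530 = 294024; 294,024 required, 294,096 in favor — approved.
B: 4/5 of 1221822 = 977457.60, rounded up to 977458; 977,458 required, 977,791 in favor — approved.
C: 2/3 of 622708 = 415138.67, rounded up to 415139; 415,139 required, 414,995 in favor — not approved.
D: 3/5 of 6003088 = 3601852.80, rounded up to 3601853; 3,601,853 required, 3,602,772 in favor — approved.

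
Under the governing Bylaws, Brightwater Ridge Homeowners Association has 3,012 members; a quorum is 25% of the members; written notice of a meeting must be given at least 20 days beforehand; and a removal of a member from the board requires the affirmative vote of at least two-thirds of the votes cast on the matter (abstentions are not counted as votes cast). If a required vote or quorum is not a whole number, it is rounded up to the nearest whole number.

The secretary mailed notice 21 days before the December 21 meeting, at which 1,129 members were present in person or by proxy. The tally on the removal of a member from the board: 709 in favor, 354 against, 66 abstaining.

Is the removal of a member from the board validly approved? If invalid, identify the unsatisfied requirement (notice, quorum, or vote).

Valid — all requirements satisfied.

Notice: 21 days given; 20 required. Satisfied.
Quorum: 25% of 3,012 = 753; 1,129 present. Satisfied.
Vote: requires two-thirds of the votes cast (1,129 − 66 abstaining = 1,063); 2/3 of 1063 = 708.67, rounded up to 709, so 709 needed; 709 in favor. Satisfied.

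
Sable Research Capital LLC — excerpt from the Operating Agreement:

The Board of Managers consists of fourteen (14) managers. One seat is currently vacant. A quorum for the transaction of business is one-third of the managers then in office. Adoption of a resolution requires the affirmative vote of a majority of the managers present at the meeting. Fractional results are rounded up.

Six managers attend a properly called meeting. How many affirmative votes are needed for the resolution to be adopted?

The resolution requires a majority of the managers present (6).
A majority of 6 is 4.

4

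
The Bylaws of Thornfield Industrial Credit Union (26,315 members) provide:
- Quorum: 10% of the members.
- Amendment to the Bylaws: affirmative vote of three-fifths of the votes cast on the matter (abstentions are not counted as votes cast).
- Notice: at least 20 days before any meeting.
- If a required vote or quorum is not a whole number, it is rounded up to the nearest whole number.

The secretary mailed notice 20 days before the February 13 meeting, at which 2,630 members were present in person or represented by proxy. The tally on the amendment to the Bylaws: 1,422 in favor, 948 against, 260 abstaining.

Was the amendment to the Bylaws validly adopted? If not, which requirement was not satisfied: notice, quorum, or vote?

Invalid — quorum requirement not satisfied.

Notice: 20 days given; 20 required. Satisfied.
Quorum: 10% of 26,315 = 2,631.50, rounded up to 2,632; 2,630 present. Not satisfied.
Vote: requires three-fifths of the votes cast (2,630 − 260 abstaining = 2,370); 3/5 of 2370 = 1422, so 1,422 needed; 1,422 in favor. Satisfied.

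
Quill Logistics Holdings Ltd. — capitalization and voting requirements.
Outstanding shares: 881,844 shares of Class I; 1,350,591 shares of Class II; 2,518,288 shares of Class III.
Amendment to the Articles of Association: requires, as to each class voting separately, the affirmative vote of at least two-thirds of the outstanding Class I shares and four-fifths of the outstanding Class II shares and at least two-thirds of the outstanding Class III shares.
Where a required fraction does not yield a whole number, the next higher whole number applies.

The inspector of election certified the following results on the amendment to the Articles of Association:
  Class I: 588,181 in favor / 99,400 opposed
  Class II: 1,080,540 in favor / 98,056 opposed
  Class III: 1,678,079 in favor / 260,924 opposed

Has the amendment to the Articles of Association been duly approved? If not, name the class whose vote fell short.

Class I: 2/3 of 881844 = 587896; 587,896 required, 588,181 in favor — approved.
Class II: 4/5 of 1350591 = 1080472.80, rounded up to 1080473; 1,080,473 required, 1,080,540 in favor — approved.
Class III: 2/3 of 2518288 = 1678858.67, rounded up to 1678859; 1,678,859 required, 1,678,079 in favor — not approved.

Not approved — the Class III shares did not give the required vote.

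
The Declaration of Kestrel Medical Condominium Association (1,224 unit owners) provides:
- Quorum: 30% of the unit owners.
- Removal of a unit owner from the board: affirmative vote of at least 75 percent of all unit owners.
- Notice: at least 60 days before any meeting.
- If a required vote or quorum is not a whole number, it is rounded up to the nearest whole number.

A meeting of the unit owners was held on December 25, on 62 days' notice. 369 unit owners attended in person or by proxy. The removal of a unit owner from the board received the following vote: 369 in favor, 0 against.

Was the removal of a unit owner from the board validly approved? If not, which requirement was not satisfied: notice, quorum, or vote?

Notice: 62 days given; 60 required. Satisfied.
Quorum: 30% of 1,224 = 367.20, rounded up to 368; 369 present. Satisfied.
Vote: requires three-fourths of all unit owners (1,224); 3/4 of 1224 = 918, so 918 needed; 369 in favor. Not satisfied.

Invalid — vote requirement not satisfied.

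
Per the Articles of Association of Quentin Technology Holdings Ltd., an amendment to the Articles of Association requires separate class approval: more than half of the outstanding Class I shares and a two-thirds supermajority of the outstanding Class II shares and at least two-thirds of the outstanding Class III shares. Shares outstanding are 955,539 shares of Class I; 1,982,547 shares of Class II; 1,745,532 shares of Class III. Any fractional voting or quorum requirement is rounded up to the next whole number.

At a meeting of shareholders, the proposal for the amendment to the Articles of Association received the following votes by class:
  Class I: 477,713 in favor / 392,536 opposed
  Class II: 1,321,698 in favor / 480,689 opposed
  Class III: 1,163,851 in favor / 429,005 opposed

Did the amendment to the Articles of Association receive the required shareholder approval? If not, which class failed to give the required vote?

Not approved — the Class I shares did not give the required vote.

Class I: a majority of 955539 is 477770; 477,770 required, 477,713 in favor — not approved.
Class II: 2/3 of 1982547 = 1321698; 1,321,698 required, 1,321,698 in favor — approved.
Class III: 2/3 of 1745532 = 1163688; 1,163,688 required, 1,163,851 in favor — approved.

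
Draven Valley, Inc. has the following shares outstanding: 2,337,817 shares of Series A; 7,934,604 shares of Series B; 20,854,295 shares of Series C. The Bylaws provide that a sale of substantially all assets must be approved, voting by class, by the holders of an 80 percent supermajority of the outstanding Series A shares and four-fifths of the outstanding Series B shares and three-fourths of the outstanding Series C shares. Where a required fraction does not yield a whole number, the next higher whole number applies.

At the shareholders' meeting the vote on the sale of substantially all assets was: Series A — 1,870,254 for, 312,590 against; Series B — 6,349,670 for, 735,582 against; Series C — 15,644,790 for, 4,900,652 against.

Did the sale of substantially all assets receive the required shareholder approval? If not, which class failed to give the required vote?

Approved — every class gave the required vote.

Series A: 4/5 of 2337817 = 1870253.60, rounded up to 1870254; 1,870,254 required, 1,870,254 in favor — approved.
Series B: 4/5 of 7934604 = 6347683.20, rounded up to 6347684; 6,347,684 required, 6,349,670 in favor — approved.
Series C: 3/4 of 20854295 = 15640721.25, rounded up to 15640722; 15,640,722 required, 15,644,790 in favor — approved.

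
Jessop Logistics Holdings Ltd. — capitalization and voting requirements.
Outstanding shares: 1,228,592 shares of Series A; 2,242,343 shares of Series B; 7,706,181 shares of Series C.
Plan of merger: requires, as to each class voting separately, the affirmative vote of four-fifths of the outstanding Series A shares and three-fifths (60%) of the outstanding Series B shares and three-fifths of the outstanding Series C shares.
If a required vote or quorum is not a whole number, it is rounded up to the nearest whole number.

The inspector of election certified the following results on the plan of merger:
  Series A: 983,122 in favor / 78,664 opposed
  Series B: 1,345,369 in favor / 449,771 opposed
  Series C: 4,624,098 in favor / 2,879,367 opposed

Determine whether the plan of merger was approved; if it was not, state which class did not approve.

Series A: 4/5 of 1228592 = 982873.60, rounded up to 982874; 982,874 required, 983,122 in favor — approved.
Series B: 3/5 of 2242343 = 1345405.80, rounded up to 1345406; 1,345,406 required, 1,345,369 in favor — not approved.
Series C: 3/5 of 7706181 = 4623708.60, rounded up to 4623709; 4,623,709 required, 4,624,098 in favor — approved.

Not approved — the Series B shares did not give the required vote.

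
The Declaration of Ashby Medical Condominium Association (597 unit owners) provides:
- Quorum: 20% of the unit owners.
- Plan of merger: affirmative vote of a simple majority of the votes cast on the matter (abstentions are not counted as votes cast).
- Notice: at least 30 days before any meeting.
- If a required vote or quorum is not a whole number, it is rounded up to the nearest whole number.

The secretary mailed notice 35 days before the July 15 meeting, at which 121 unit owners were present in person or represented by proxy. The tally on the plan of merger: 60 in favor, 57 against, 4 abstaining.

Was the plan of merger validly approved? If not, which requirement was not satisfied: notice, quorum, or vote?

Valid — all requirements satisfied.

Notice: 35 days given; 30 required. Satisfied.
Quorum: 20% of 597 = 119.40, rounded up to 120; 121 present. Satisfied.
Vote: requires a majority of the votes cast (121 − 4 abstaining = 117); a majority of 117 is 59, so 59 needed; 60 in favor. Satisfied.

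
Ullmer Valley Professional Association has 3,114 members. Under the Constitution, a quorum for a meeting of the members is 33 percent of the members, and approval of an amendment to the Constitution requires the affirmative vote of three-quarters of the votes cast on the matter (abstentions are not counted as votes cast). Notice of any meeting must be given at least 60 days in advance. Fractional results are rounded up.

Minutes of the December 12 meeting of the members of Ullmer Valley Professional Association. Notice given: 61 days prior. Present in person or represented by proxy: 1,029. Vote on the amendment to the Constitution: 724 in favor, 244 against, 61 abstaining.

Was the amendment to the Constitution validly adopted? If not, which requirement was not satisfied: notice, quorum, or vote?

Invalid — vote requirement not satisfied.

Notice: 61 days given; 60 required. Satisfied.
Quorum: 33% of 3,114 = 1,027.62, rounded up to 1,028; 1,029 present. Satisfied.
Vote: requires three-fourths of the votes cast (1,029 − 61 abstaining = 968); 3/4 of 968 = 726, so 726 needed; 724 in favor. Not satisfied.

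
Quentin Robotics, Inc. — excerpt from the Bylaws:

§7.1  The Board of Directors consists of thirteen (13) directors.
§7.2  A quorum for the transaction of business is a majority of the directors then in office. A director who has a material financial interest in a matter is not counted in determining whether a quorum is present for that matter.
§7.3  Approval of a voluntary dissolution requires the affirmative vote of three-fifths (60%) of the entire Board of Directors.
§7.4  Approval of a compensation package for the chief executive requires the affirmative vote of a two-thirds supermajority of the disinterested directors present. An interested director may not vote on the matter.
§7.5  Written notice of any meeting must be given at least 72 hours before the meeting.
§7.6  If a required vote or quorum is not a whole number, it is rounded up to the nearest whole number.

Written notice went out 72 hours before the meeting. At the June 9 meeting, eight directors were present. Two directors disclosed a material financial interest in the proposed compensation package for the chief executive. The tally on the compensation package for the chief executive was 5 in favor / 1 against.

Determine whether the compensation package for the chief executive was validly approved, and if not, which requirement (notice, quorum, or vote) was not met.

Notice: 72 hours given; 72 required (72 ≥ 72). Satisfied.
Quorum: 8 present, but the 2 interested directors do not count, leaving 6. Quorum is 7. Not satisfied.
Vote: the compensation package for the chief executive requires two-thirds of the disinterested directors present (8 − 2 = 6). 2/3 of 6 = 4, so 4 affirmative votes are needed; 5 voted in favor. Satisfied. (Moot — without a quorum no business can be validly transacted.)

Invalid — quorum requirement not satisfied.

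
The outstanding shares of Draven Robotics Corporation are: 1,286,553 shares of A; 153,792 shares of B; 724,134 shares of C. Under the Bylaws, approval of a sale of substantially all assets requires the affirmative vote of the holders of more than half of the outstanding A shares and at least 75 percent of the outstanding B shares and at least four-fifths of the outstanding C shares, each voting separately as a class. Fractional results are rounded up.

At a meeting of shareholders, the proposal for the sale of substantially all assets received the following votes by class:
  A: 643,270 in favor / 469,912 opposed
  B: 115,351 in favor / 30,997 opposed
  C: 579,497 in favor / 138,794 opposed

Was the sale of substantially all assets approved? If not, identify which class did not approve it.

Not approved — the A shares did not give the required vote.

A: a majority of 1286553 is 643277; 643,277 required, 643,270 in favor — not approved.
B: 3/4 of 153792 = 115344; 115,344 required, 115,351 in favor — approved.
C: 4/5 of 724134 = 579307.20, rounded up to 579308; 579,308 required, 579,497 in favor — approved.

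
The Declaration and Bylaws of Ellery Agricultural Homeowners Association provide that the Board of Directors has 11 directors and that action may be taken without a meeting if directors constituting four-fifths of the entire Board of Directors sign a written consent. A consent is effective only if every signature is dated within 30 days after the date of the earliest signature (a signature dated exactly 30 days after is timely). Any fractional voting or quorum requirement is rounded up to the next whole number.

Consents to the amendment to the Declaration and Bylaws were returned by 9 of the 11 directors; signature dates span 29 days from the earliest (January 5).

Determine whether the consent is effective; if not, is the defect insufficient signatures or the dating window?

Effective — both the signature and dating-window requirements are satisfied.

Signatures required: four-fifths of 11 — 4/5 of 11 = 8.80, rounded up to 9, so 9 needed; 9 signed. Sufficient.
Dating window: the latest signature is 29 days after the earliest; the limit is 30 days. Within the window.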